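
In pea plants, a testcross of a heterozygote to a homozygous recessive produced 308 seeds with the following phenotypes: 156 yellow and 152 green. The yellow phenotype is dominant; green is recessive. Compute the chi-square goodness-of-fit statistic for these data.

A testcross of a heterozygote (Aa × aa) gives a 1:1 phenotypic ratio.
Expected counts for N = 308 under a 1:1 ratio (total parts = 2):
  yellow: 308 × 1/2 = 154
  green: 308 × 1/2 = 154
χ² = Σ (O − E)² / E
  yellow: (156 − 154)² / 154 = 0.0260
  green: (152 − 154)² / 154 = 0.0260
χ² = 0.0260 + 0.0260 = 0.052

0.052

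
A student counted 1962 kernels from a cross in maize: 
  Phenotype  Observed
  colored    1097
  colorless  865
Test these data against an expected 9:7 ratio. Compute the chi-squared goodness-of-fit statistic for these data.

Total ratio parts = 16. Expected numbers out of 1962:
  colored: 1962 × 9/16 = 1103.625
  colorless: 1962 × 7/16 = 858.375
χ² = Σ (O − E)² / E
  colored: (1097 − 1103.625)² / 1103.625 = 0.0398
  colorless: (865 − 858.375)² / 858.375 = 0.0511
χ² = 0.0398 + 0.0511 = 0.0909 ≈ 0.091

0.091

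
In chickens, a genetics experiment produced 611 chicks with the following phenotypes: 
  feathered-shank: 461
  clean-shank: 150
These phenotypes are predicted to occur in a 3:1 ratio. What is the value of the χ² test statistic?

0.066

Under the 3:1 hypothesis (Σ ratio = 4, N = 611):
  feathered-shank: 611 × 3/4 = 458.25
  clean-shank: 611 × 1/4 = 152.75
χ² = Σ (O − E)² / E
  feathered-shank: (461 − 458.25)² / 458.25 = 0.0165
  clean-shank: (150 − 152.75)² / 152.75 = 0.0495
χ² = 0.0165 + 0.0495 = 0.066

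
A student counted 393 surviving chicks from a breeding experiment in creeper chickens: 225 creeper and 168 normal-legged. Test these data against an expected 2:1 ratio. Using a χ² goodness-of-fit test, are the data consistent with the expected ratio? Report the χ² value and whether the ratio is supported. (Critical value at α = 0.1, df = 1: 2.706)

Expected counts for N = 393 under a 2:1 ratio (total parts = 3):
  creeper: 393 × 2/3 = 262
  normal-legged: 393 × 1/3 = 131
χ² = Σ (O − E)² / E
  creeper: (225 − 262)² / 262 = 5.2252
  normal-legged: (168 − 131)² / 131 = 10.4504
χ² = 5.2252 + 10.4504 = 15.6756 ≈ 15.676
Degrees of freedom = 2 − 1 = 1; critical value at α = 0.1 is 2.706.
Since 15.676 > 2.706, we reject the null hypothesis — the data do not fit the 2:1 ratio.

15.676; not consistent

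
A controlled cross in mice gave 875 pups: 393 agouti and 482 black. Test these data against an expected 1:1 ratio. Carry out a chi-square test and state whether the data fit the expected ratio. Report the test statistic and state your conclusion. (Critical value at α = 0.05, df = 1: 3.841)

The 1:1 ratio has 2 parts, so with N = 875 the expected counts are:
  agouti: 875 × 1/2 = 437.5
  black: 875 × 1/2 = 437.5
χ² = Σ (O − E)² / E
  agouti: (393 − 437.5)² / 437.5 = 4.5263
  black: (482 − 437.5)² / 437.5 = 4.5263
χ² = 4.5263 + 4.5263 = 9.0526 ≈ 9.053
Degrees of freedom = 2 − 1 = 1; critical value at α = 0.05 is 3.841.
Since 9.053 > 3.841, we reject the null hypothesis — the data do not fit the 1:1 ratio.

9.053; not consistent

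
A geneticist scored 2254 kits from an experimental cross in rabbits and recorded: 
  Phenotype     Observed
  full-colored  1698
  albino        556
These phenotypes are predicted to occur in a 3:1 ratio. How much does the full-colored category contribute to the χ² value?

Total ratio parts = 4. Expected numbers out of 2254:
  full-colored: 2254 × 3/4 = 1690.5
  albino: 2254 × 1/4 = 563.5
Contribution of full-colored: (1698 − 1690.5)² / 1690.5 = 0.0333

0.033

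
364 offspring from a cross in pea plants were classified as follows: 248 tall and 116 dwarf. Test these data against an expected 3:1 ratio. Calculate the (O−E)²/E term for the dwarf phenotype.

Total ratio parts = 4. Expected numbers out of 364:
  tall: 364 × 3/4 = 273
  dwarf: 364 × 1/4 = 91
Contribution of dwarf: (116 − 91)² / 91 = 6.8681

6.868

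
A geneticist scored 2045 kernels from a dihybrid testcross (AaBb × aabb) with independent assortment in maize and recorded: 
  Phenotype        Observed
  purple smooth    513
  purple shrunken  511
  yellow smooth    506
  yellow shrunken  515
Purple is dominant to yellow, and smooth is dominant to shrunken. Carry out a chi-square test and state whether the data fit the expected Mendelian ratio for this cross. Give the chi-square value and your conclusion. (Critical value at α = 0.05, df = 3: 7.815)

A dihybrid testcross with independent assortment gives a 1:1:1:1 ratio.
The 1:1:1:1 ratio has 4 parts, so with N = 2045 the expected counts are:
  purple smooth: 2045 × 1/4 = 511.25
  purple shrunken: 2045 × 1/4 = 511.25
  yellow smooth: 2045 × 1/4 = 511.25
  yellow shrunken: 2045 × 1/4 = 511.25
χ² = Σ (O − E)² / E
  purple smooth: (513 − 511.25)² / 511.25 = 0.0060
  purple shrunken: (511 − 511.25)² / 511.25 = 0.0001
  yellow smooth: (506 − 511.25)² / 511.25 = 0.0539
  yellow shrunken: (515 − 511.25)² / 511.25 = 0.0275
χ² = 0.0060 + 0.0001 + 0.0539 + 0.0275 = 0.0875 ≈ 0.088
Degrees of freedom = 4 − 1 = 3; critical value at α = 0.05 is 7.815.
Since 0.088 < 7.815, we fail to reject the null hypothesis — the data are consistent with the 1:1:1:1 ratio.

0.088; consistent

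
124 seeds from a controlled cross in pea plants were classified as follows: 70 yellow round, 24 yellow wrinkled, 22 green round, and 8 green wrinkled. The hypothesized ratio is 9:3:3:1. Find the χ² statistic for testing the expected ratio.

0.100

Under the 9:3:3:1 hypothesis (Σ ratio = 16, N = 124):
  yellow round: 124 × 9/16 = 69.75
  yellow wrinkled: 124 × 3/16 = 23.25
  green round: 124 × 3/16 = 23.25
  green wrinkled: 124 × 1/16 = 7.75
χ² = Σ (O − E)² / E
  yellow round: (70 − 69.75)² / 69.75 = 0.0009
  yellow wrinkled: (24 − 23.25)² / 23.25 = 0.0242
  green round: (22 − 23.25)² / 23.25 = 0.0672
  green wrinkled: (8 − 7.75)² / 7.75 = 0.0081
χ² = 0.0009 + 0.0242 + 0.0672 + 0.0081 = 0.1004 ≈ 0.100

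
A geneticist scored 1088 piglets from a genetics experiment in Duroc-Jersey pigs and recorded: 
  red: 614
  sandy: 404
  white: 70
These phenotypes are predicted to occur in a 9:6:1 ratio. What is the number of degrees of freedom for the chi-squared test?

2

A goodness-of-fit test with 3 phenotype classes has df = 3 − 1 = 2.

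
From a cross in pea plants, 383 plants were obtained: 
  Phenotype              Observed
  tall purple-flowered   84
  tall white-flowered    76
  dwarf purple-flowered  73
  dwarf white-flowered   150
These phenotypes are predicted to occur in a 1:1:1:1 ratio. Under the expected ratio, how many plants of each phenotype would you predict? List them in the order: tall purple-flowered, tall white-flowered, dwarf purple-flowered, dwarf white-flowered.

Total ratio parts = 4. Expected numbers out of 383:
  tall purple-flowered: 383 × 1/4 = 95.75
  tall white-flowered: 383 × 1/4 = 95.75
  dwarf purple-flowered: 383 × 1/4 = 95.75
  dwarf white-flowered: 383 × 1/4 = 95.75

95.75, 95.75, 95.75, 95.75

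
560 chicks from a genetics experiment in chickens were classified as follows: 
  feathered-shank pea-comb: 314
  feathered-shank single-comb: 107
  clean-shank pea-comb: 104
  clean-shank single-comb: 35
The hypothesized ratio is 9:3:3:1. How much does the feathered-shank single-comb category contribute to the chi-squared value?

0.038

Expected counts for N = 560 under a 9:3:3:1 ratio (total parts = 16):
  feathered-shank pea-comb: 560 × 9/16 = 315
  feathered-shank single-comb: 560 × 3/16 = 105
  clean-shank pea-comb: 560 × 3/16 = 105
  clean-shank single-comb: 560 × 1/16 = 35
Contribution of feathered-shank single-comb: (107 − 105)² / 105 = 0.0381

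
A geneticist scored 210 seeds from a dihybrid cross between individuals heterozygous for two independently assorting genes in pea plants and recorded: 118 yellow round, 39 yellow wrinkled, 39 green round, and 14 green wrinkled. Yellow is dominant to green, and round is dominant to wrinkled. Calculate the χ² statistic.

A dihybrid F₂ with independent assortment and complete dominance at both loci gives a 9:3:3:1 phenotypic ratio.
Expected counts for N = 210 under a 9:3:3:1 ratio (total parts = 16):
  yellow round: 210 × 9/16 = 118.125
  yellow wrinkled: 210 × 3/16 = 39.375
  green round: 210 × 3/16 = 39.375
  green wrinkled: 210 × 1/16 = 13.125
χ² = Σ (O − E)² / E
  yellow round: (118 − 118.125)² / 118.125 = 0.0001
  yellow wrinkled: (39 − 39.375)² / 39.375 = 0.0036
  green round: (39 − 39.375)² / 39.375 = 0.0036
  green wrinkled: (14 − 13.125)² / 13.125 = 0.0583
χ² = 0.0001 + 0.0036 + 0.0036 + 0.0583 = 0.0656 ≈ 0.066

0.066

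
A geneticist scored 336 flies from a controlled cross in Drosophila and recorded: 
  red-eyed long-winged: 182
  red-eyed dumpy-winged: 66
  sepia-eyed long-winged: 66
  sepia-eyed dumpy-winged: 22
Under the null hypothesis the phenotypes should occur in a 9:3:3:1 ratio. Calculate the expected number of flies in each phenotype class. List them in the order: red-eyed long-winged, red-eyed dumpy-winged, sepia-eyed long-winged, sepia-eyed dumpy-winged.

189, 63, 63, 21

The 9:3:3:1 ratio has 16 parts, so with N = 336 the expected counts are:
  red-eyed long-winged: 336 × 9/16 = 189
  red-eyed dumpy-winged: 336 × 3/16 = 63
  sepia-eyed long-winged: 336 × 3/16 = 63
  sepia-eyed dumpy-winged: 336 × 1/16 = 21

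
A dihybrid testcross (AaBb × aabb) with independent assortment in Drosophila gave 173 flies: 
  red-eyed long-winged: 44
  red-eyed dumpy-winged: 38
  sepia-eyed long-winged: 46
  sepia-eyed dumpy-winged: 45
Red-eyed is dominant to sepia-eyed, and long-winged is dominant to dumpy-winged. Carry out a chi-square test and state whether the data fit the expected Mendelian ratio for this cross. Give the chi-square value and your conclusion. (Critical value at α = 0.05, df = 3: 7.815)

0.896; consistent

A dihybrid testcross with independent assortment gives a 1:1:1:1 ratio.
Total ratio parts = 4. Expected numbers out of 173:
  red-eyed long-winged: 173 × 1/4 = 43.25
  red-eyed dumpy-winged: 173 × 1/4 = 43.25
  sepia-eyed long-winged: 173 × 1/4 = 43.25
  sepia-eyed dumpy-winged: 173 × 1/4 = 43.25
χ² = Σ (O − E)² / E
  red-eyed long-winged: (44 − 43.25)² / 43.25 = 0.0130
  red-eyed dumpy-winged: (38 − 43.25)² / 43.25 = 0.6373
  sepia-eyed long-winged: (46 − 43.25)² / 43.25 = 0.1749
  sepia-eyed dumpy-winged: (45 − 43.25)² / 43.25 = 0.0708
χ² = 0.0130 + 0.6373 + 0.1749 + 0.0708 = 0.896
Degrees of freedom = 4 − 1 = 3; critical value at α = 0.05 is 7.815.
Since 0.896 < 7.815, we fail to reject the null hypothesis — the data are consistent with the 1:1:1:1 ratio.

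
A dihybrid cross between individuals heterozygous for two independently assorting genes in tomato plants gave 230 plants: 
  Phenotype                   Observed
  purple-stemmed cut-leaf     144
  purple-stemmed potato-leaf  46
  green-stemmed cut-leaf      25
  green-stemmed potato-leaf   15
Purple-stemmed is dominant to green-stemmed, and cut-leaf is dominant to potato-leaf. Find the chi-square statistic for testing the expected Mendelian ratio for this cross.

A dihybrid F₂ with independent assortment and complete dominance at both loci gives a 9:3:3:1 phenotypic ratio.
Expected counts for N = 230 under a 9:3:3:1 ratio (total parts = 16):
  purple-stemmed cut-leaf: 230 × 9/16 = 129.375
  purple-stemmed potato-leaf: 230 × 3/16 = 43.125
  green-stemmed cut-leaf: 230 × 3/16 = 43.125
  green-stemmed potato-leaf: 230 × 1/16 = 14.375
χ² = Σ (O − E)² / E
  purple-stemmed cut-leaf: (144 − 129.375)² / 129.375 = 1.6533
  purple-stemmed potato-leaf: (46 − 43.125)² / 43.125 = 0.1917
  green-stemmed cut-leaf: (25 − 43.125)² / 43.125 = 7.6178
  green-stemmed potato-leaf: (15 − 14.375)² / 14.375 = 0.0272
χ² = 1.6533 + 0.1917 + 7.6178 + 0.0272 = 9.490

9.490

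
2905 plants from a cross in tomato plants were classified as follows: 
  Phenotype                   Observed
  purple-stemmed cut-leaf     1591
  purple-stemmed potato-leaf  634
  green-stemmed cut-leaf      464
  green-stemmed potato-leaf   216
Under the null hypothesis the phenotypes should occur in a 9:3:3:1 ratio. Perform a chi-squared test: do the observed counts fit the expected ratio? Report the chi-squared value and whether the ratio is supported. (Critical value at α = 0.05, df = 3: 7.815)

34.264; not consistent

Under the 9:3:3:1 hypothesis (Σ ratio = 16, N = 2905):
  purple-stemmed cut-leaf: 2905 × 9/16 = 1634.0625
  purple-stemmed potato-leaf: 2905 × 3/16 = 544.6875
  green-stemmed cut-leaf: 2905 × 3/16 = 544.6875
  green-stemmed potato-leaf: 2905 × 1/16 = 181.5625
χ² = Σ (O − E)² / E
  purple-stemmed cut-leaf: (1591 − 1634.0625)² / 1634.0625 = 1.1348
  purple-stemmed potato-leaf: (634 − 544.6875)² / 544.6875 = 14.6446
  green-stemmed cut-leaf: (464 − 544.6875)² / 544.6875 = 11.9527
  green-stemmed potato-leaf: (216 − 181.5625)² / 181.5625 = 6.5319
χ² = 1.1348 + 14.6446 + 11.9527 + 6.5319 = 34.264
Degrees of freedom = 4 − 1 = 3; critical value at α = 0.05 is 7.815.
Since 34.264 > 7.815, we reject the null hypothesis — the data do not fit the 9:3:3:1 ratio.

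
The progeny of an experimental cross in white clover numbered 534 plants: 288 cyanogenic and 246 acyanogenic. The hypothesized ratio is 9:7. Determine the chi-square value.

Expected counts for N = 534 under a 9:7 ratio (total parts = 16):
  cyanogenic: 534 × 9/16 = 300.375
  acyanogenic: 534 × 7/16 = 233.625
χ² = Σ (O − E)² / E
  cyanogenic: (288 − 300.375)² / 300.375 = 0.5098
  acyanogenic: (246 − 233.625)² / 233.625 = 0.6555
χ² = 0.5098 + 0.6555 = 1.1653 ≈ 1.165

1.165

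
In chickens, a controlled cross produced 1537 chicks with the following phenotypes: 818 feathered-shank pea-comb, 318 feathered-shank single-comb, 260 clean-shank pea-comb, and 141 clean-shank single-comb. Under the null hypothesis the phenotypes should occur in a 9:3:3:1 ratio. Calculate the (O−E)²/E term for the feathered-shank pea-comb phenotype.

The 9:3:3:1 ratio has 16 parts, so with N = 1537 the expected counts are:
  feathered-shank pea-comb: 1537 × 9/16 = 864.5625
  feathered-shank single-comb: 1537 × 3/16 = 288.1875
  clean-shank pea-comb: 1537 × 3/16 = 288.1875
  clean-shank single-comb: 1537 × 1/16 = 96.0625
Contribution of feathered-shank pea-comb: (818 − 864.5625)² / 864.5625 = 2.5077

2.508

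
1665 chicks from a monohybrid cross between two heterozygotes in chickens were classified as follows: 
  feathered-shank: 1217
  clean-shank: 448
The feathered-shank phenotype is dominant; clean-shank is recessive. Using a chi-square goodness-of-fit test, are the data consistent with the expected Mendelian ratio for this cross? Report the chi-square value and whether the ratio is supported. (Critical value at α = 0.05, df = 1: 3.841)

3.229; consistent

For a monohybrid cross between heterozygotes with complete dominance, the expected phenotypic ratio is 3:1.
Expected counts for N = 1665 under a 3:1 ratio (total parts = 4):
  feathered-shank: 1665 × 3/4 = 1248.75
  clean-shank: 1665 × 1/4 = 416.25
χ² = Σ (O − E)² / E
  feathered-shank: (1217 − 1248.75)² / 1248.75 = 0.8073
  clean-shank: (448 − 416.25)² / 416.25 = 2.4218
χ² = 0.8073 + 2.4218 = 3.2291 ≈ 3.229
Degrees of freedom = 2 − 1 = 1; critical value at α = 0.05 is 3.841.
Since 3.229 < 3.841, we fail to reject the null hypothesis — the data are consistent with the 3:1 ratio.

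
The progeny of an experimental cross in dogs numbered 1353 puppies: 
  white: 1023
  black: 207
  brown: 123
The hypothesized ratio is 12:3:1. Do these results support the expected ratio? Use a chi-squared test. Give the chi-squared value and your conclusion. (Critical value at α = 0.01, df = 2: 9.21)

26.131; not consistent

Total ratio parts = 16. Expected numbers out of 1353:
  white: 1353 × 12/16 = 1014.75
  black: 1353 × 3/16 = 253.6875
  brown: 1353 × 1/16 = 84.5625
χ² = Σ (O − E)² / E
  white: (1023 − 1014.75)² / 1014.75 = 0.0671
  black: (207 − 253.6875)² / 253.6875 = 8.5922
  brown: (123 − 84.5625)² / 84.5625 = 17.4716
χ² = 0.0671 + 8.5922 + 17.4716 = 26.1309 ≈ 26.131
Degrees of freedom = 3 − 1 = 2; critical value at α = 0.01 is 9.21.
Since 26.131 > 9.21, we reject the null hypothesis — the data do not fit the 12:3:1 ratio.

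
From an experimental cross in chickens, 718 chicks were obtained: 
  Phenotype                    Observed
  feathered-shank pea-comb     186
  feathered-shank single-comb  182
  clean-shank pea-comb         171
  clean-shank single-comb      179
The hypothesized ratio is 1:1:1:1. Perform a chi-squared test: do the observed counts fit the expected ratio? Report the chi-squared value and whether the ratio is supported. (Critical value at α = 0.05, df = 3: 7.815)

Expected counts for N = 718 under a 1:1:1:1 ratio (total parts = 4):
  feathered-shank pea-comb: 718 × 1/4 = 179.5
  feathered-shank single-comb: 718 × 1/4 = 179.5
  clean-shank pea-comb: 718 × 1/4 = 179.5
  clean-shank single-comb: 718 × 1/4 = 179.5
χ² = Σ (O − E)² / E
  feathered-shank pea-comb: (186 − 179.5)² / 179.5 = 0.2354
  feathered-shank single-comb: (182 − 179.5)² / 179.5 = 0.0348
  clean-shank pea-comb: (171 − 179.5)² / 179.5 = 0.4025
  clean-shank single-comb: (179 − 179.5)² / 179.5 = 0.0014
χ² = 0.2354 + 0.0348 + 0.4025 + 0.0014 = 0.6741 ≈ 0.674
Degrees of freedom = 4 − 1 = 3; critical value at α = 0.05 is 7.815.
Since 0.674 < 7.815, we fail to reject the null hypothesis — the data are consistent with the 1:1:1:1 ratio.

0.674; consistent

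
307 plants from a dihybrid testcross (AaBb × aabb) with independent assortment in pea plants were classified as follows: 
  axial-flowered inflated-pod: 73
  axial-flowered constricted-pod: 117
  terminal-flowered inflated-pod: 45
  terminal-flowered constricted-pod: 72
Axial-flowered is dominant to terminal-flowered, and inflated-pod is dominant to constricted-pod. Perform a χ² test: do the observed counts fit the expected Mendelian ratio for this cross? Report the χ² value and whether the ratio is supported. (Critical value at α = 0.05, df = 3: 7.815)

A dihybrid testcross with independent assortment gives a 1:1:1:1 ratio.
Total ratio parts = 4. Expected numbers out of 307:
  axial-flowered inflated-pod: 307 × 1/4 = 76.75
  axial-flowered constricted-pod: 307 × 1/4 = 76.75
  terminal-flowered inflated-pod: 307 × 1/4 = 76.75
  terminal-flowered constricted-pod: 307 × 1/4 = 76.75
χ² = Σ (O − E)² / E
  axial-flowered inflated-pod: (73 − 76.75)² / 76.75 = 0.1832
  axial-flowered constricted-pod: (117 − 76.75)² / 76.75 = 21.1083
  terminal-flowered inflated-pod: (45 − 76.75)² / 76.75 = 13.1344
  terminal-flowered constricted-pod: (72 − 76.75)² / 76.75 = 0.2940
χ² = 0.1832 + 21.1083 + 13.1344 + 0.2940 = 34.7199 ≈ 34.720
Degrees of freedom = 4 − 1 = 3; critical value at α = 0.05 is 7.815.
Since 34.720 > 7.815, we reject the null hypothesis — the data do not fit the 1:1:1:1 ratio.

34.720; not consistent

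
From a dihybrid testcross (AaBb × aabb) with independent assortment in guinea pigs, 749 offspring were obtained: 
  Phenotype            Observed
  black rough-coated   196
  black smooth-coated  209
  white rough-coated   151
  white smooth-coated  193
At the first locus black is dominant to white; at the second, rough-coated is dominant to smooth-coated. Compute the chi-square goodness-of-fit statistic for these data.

A dihybrid testcross with independent assortment gives a 1:1:1:1 ratio.
The 1:1:1:1 ratio has 4 parts, so with N = 749 the expected counts are:
  black rough-coated: 749 × 1/4 = 187.25
  black smooth-coated: 749 × 1/4 = 187.25
  white rough-coated: 749 × 1/4 = 187.25
  white smooth-coated: 749 × 1/4 = 187.25
χ² = Σ (O − E)² / E
  black rough-coated: (196 − 187.25)² / 187.25 = 0.4089
  black smooth-coated: (209 − 187.25)² / 187.25 = 2.5264
  white rough-coated: (151 − 187.25)² / 187.25 = 7.0177
  white smooth-coated: (193 − 187.25)² / 187.25 = 0.1766
χ² = 0.4089 + 2.5264 + 7.0177 + 0.1766 = 10.1296 ≈ 10.130

10.130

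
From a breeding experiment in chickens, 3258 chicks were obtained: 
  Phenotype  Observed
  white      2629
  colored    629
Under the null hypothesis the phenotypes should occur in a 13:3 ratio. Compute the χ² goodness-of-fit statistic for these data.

0.662

Under the 13:3 hypothesis (Σ ratio = 16, N = 3258):
  white: 3258 × 13/16 = 2647.125
  colored: 3258 × 3/16 = 610.875
χ² = Σ (O − E)² / E
  white: (2629 − 2647.125)² / 2647.125 = 0.1241
  colored: (629 − 610.875)² / 610.875 = 0.5378
χ² = 0.1241 + 0.5378 = 0.6619 ≈ 0.662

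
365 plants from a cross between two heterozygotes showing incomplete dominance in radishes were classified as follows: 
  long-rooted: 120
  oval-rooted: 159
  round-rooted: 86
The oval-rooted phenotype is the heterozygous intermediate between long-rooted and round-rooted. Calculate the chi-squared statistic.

12.386

With incomplete dominance, a heterozygote × heterozygote cross gives a 1:2:1 phenotypic ratio.
The 1:2:1 ratio has 4 parts, so with N = 365 the expected counts are:
  long-rooted: 365 × 1/4 = 91.25
  oval-rooted: 365 × 2/4 = 182.5
  round-rooted: 365 × 1/4 = 91.25
χ² = Σ (O − E)² / E
  long-rooted: (120 − 91.25)² / 91.25 = 9.0582
  oval-rooted: (159 − 182.5)² / 182.5 = 3.0260
  round-rooted: (86 − 91.25)² / 91.25 = 0.3021
χ² = 9.0582 + 3.0260 + 0.3021 = 12.3863 ≈ 12.386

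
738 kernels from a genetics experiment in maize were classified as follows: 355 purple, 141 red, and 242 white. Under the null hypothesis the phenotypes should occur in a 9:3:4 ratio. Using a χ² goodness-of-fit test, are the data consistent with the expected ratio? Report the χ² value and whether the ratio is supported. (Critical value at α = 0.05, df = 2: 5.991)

Under the 9:3:4 hypothesis (Σ ratio = 16, N = 738):
  purple: 738 × 9/16 = 415.125
  red: 738 × 3/16 = 138.375
  white: 738 × 4/16 = 184.5
χ² = Σ (O − E)² / E
  purple: (355 − 415.125)² / 415.125 = 8.7083
  red: (141 − 138.375)² / 138.375 = 0.0498
  white: (242 − 184.5)² / 184.5 = 17.9201
χ² = 8.7083 + 0.0498 + 17.9201 = 26.6782 ≈ 26.678
Degrees of freedom = 3 − 1 = 2; critical value at α = 0.05 is 5.991.
Since 26.678 > 5.991, we reject the null hypothesis — the data do not fit the 9:3:4 ratio.

26.678; not consistent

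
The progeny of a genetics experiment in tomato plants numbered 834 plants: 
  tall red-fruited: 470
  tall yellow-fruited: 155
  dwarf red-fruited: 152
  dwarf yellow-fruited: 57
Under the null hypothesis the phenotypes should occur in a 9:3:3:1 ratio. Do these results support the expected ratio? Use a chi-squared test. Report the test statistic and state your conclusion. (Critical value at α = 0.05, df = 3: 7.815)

0.592; consistent

Under the 9:3:3:1 hypothesis (Σ ratio = 16, N = 834):
  tall red-fruited: 834 × 9/16 = 469.125
  tall yellow-fruited: 834 × 3/16 = 156.375
  dwarf red-fruited: 834 × 3/16 = 156.375
  dwarf yellow-fruited: 834 × 1/16 = 52.125
χ² = Σ (O − E)² / E
  tall red-fruited: (470 − 469.125)² / 469.125 = 0.0016
  tall yellow-fruited: (155 − 156.375)² / 156.375 = 0.0121
  dwarf red-fruited: (152 − 156.375)² / 156.375 = 0.1224
  dwarf yellow-fruited: (57 − 52.125)² / 52.125 = 0.4559
χ² = 0.0016 + 0.0121 + 0.1224 + 0.4559 = 0.592
Degrees of freedom = 4 − 1 = 3; critical value at α = 0.05 is 7.815.
Since 0.592 < 7.815, we fail to reject the null hypothesis — the data are consistent with the 9:3:3:1 ratio.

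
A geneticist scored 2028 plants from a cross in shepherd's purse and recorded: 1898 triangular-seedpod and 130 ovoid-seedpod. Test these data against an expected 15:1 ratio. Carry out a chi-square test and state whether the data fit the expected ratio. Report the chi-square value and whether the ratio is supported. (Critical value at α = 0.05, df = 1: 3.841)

Under the 15:1 hypothesis (Σ ratio = 16, N = 2028):
  triangular-seedpod: 2028 × 15/16 = 1901.25
  ovoid-seedpod: 2028 × 1/16 = 126.75
χ² = Σ (O − E)² / E
  triangular-seedpod: (1898 − 1901.25)² / 1901.25 = 0.0056
  ovoid-seedpod: (130 − 126.75)² / 126.75 = 0.0833
χ² = 0.0056 + 0.0833 = 0.0889 ≈ 0.089
Degrees of freedom = 2 − 1 = 1; critical value at α = 0.05 is 3.841.
Since 0.089 < 3.841, we fail to reject the null hypothesis — the data are consistent with the 15:1 ratio.

0.089; consistent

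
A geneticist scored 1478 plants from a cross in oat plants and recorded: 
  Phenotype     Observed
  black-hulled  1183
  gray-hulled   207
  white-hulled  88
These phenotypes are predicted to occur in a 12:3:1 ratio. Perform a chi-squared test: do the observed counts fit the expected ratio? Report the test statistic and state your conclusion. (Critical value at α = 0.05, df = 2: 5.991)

22.959; not consistent

Under the 12:3:1 hypothesis (Σ ratio = 16, N = 1478):
  black-hulled: 1478 × 12/16 = 1108.5
  gray-hulled: 1478 × 3/16 = 277.125
  white-hulled: 1478 × 1/16 = 92.375
χ² = Σ (O − E)² / E
  black-hulled: (1183 − 1108.5)² / 1108.5 = 5.0070
  gray-hulled: (207 − 277.125)² / 277.125 = 17.7448
  white-hulled: (88 − 92.375)² / 92.375 = 0.2072
χ² = 5.0070 + 17.7448 + 0.2072 = 22.959
Degrees of freedom = 3 − 1 = 2; critical value at α = 0.05 is 5.991.
Since 22.959 > 5.991, we reject the null hypothesis — the data do not fit the 12:3:1 ratio.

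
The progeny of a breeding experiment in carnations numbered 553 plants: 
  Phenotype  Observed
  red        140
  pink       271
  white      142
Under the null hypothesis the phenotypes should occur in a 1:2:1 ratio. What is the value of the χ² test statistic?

0.233

The 1:2:1 ratio has 4 parts, so with N = 553 the expected counts are:
  red: 553 × 1/4 = 138.25
  pink: 553 × 2/4 = 276.5
  white: 553 × 1/4 = 138.25
χ² = Σ (O − E)² / E
  red: (140 − 138.25)² / 138.25 = 0.0222
  pink: (271 − 276.5)² / 276.5 = 0.1094
  white: (142 − 138.25)² / 138.25 = 0.1017
χ² = 0.0222 + 0.1094 + 0.1017 = 0.2333 ≈ 0.233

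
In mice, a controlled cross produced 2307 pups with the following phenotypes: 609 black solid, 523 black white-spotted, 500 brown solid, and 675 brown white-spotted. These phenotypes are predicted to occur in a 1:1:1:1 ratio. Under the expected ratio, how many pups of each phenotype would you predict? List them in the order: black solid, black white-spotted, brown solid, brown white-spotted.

576.75, 576.75, 576.75, 576.75

Under the 1:1:1:1 hypothesis (Σ ratio = 4, N = 2307):
  black solid: 2307 × 1/4 = 576.75
  black white-spotted: 2307 × 1/4 = 576.75
  brown solid: 2307 × 1/4 = 576.75
  brown white-spotted: 2307 × 1/4 = 576.75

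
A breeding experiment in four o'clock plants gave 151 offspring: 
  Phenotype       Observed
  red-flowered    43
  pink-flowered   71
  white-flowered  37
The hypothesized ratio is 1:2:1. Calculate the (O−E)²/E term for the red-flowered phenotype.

Under the 1:2:1 hypothesis (Σ ratio = 4, N = 151):
  red-flowered: 151 × 1/4 = 37.75
  pink-flowered: 151 × 2/4 = 75.5
  white-flowered: 151 × 1/4 = 37.75
Contribution of red-flowered: (43 − 37.75)² / 37.75 = 0.7301

0.730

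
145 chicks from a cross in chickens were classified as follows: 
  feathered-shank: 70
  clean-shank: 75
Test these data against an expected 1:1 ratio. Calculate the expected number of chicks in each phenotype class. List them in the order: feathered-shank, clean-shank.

Expected counts for N = 145 under a 1:1 ratio (total parts = 2):
  feathered-shank: 145 × 1/2 = 72.5
  clean-shank: 145 × 1/2 = 72.5

72.5, 72.5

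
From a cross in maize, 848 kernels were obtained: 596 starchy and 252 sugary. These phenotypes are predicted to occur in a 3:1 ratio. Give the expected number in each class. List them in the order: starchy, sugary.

Total ratio parts = 4. Expected numbers out of 848:
  starchy: 848 × 3/4 = 636
  sugary: 848 × 1/4 = 212

636, 212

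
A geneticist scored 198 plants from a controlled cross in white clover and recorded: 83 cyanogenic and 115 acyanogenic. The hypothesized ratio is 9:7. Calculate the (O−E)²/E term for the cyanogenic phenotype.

The 9:7 ratio has 16 parts, so with N = 198 the expected counts are:
  cyanogenic: 198 × 9/16 = 111.375
  acyanogenic: 198 × 7/16 = 86.625
Contribution of cyanogenic: (83 − 111.375)² / 111.375 = 7.2291

7.229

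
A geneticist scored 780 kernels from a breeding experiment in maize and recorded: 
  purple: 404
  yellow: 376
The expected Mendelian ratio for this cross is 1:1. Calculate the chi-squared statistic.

1.005

The 1:1 ratio has 2 parts, so with N = 780 the expected counts are:
  purple: 780 × 1/2 = 390
  yellow: 780 × 1/2 = 390
χ² = Σ (O − E)² / E
  purple: (404 − 390)² / 390 = 0.5026
  yellow: (376 − 390)² / 390 = 0.5026
χ² = 0.5026 + 0.5026 = 1.0052 ≈ 1.005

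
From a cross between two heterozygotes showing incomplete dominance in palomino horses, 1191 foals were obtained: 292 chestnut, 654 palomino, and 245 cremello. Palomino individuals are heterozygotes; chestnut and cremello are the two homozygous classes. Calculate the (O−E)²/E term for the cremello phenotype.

With incomplete dominance, a heterozygote × heterozygote cross gives a 1:2:1 phenotypic ratio.
Expected counts for N = 1191 under a 1:2:1 ratio (total parts = 4):
  chestnut: 1191 × 1/4 = 297.75
  palomino: 1191 × 2/4 = 595.5
  cremello: 1191 × 1/4 = 297.75
Contribution of cremello: (245 − 297.75)² / 297.75 = 9.3453

9.345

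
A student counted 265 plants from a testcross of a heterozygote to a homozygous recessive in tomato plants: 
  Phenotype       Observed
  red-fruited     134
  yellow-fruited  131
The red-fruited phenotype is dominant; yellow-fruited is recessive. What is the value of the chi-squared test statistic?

0.034

A testcross of a heterozygote (Aa × aa) gives a 1:1 phenotypic ratio.
Expected counts for N = 265 under a 1:1 ratio (total parts = 2):
  red-fruited: 265 × 1/2 = 132.5
  yellow-fruited: 265 × 1/2 = 132.5
χ² = Σ (O − E)² / E
  red-fruited: (134 − 132.5)² / 132.5 = 0.0170
  yellow-fruited: (131 − 132.5)² / 132.5 = 0.0170
χ² = 0.0170 + 0.0170 = 0.034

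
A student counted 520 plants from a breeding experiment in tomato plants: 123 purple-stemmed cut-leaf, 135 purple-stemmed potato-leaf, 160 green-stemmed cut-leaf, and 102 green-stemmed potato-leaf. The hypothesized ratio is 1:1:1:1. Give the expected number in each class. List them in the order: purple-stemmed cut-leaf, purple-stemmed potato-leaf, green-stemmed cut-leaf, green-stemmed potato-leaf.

Expected counts for N = 520 under a 1:1:1:1 ratio (total parts = 4):
  purple-stemmed cut-leaf: 520 × 1/4 = 130
  purple-stemmed potato-leaf: 520 × 1/4 = 130
  green-stemmed cut-leaf: 520 × 1/4 = 130
  green-stemmed potato-leaf: 520 × 1/4 = 130

130, 130, 130, 130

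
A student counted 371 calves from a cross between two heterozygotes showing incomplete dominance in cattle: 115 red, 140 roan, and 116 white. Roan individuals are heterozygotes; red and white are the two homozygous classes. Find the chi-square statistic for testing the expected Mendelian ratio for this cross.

22.326

With incomplete dominance, a heterozygote × heterozygote cross gives a 1:2:1 phenotypic ratio.
Under the 1:2:1 hypothesis (Σ ratio = 4, N = 371):
  red: 371 × 1/4 = 92.75
  roan: 371 × 2/4 = 185.5
  white: 371 × 1/4 = 92.75
χ² = Σ (O − E)² / E
  red: (115 − 92.75)² / 92.75 = 5.3376
  roan: (140 − 185.5)² / 185.5 = 11.1604
  white: (116 − 92.75)² / 92.75 = 5.8282
χ² = 5.3376 + 11.1604 + 5.8282 = 22.3262 ≈ 22.326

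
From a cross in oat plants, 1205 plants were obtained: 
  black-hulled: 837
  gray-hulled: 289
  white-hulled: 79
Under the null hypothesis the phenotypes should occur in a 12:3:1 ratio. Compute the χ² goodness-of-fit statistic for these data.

22.712

Total ratio parts = 16. Expected numbers out of 1205:
  black-hulled: 1205 × 12/16 = 903.75
  gray-hulled: 1205 × 3/16 = 225.9375
  white-hulled: 1205 × 1/16 = 75.3125
χ² = Σ (O − E)² / E
  black-hulled: (837 − 903.75)² / 903.75 = 4.9301
  gray-hulled: (289 − 225.9375)² / 225.9375 = 17.6017
  white-hulled: (79 − 75.3125)² / 75.3125 = 0.1805
χ² = 4.9301 + 17.6017 + 0.1805 = 22.7123 ≈ 22.712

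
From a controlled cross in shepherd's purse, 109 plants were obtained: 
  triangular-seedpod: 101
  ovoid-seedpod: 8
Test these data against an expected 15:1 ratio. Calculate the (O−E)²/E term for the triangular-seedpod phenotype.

0.014

Under the 15:1 hypothesis (Σ ratio = 16, N = 109):
  triangular-seedpod: 109 × 15/16 = 102.1875
  ovoid-seedpod: 109 × 1/16 = 6.8125
Contribution of triangular-seedpod: (101 − 102.1875)² / 102.1875 = 0.0138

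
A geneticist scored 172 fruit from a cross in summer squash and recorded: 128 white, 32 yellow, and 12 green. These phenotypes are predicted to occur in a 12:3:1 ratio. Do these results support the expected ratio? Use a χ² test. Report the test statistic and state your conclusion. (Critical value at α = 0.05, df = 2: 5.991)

Total ratio parts = 16. Expected numbers out of 172:
  white: 172 × 12/16 = 129
  yellow: 172 × 3/16 = 32.25
  green: 172 × 1/16 = 10.75
χ² = Σ (O − E)² / E
  white: (128 − 129)² / 129 = 0.0078
  yellow: (32 − 32.25)² / 32.25 = 0.0019
  green: (12 − 10.75)² / 10.75 = 0.1453
χ² = 0.0078 + 0.0019 + 0.1453 = 0.155
Degrees of freedom = 3 − 1 = 2; critical value at α = 0.05 is 5.991.
Since 0.155 < 5.991, we fail to reject the null hypothesis — the data are consistent with the 12:3:1 ratio.

0.155; consistent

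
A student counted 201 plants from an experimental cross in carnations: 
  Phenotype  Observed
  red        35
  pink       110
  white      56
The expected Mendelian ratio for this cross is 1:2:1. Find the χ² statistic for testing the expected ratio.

Expected counts for N = 201 under a 1:2:1 ratio (total parts = 4):
  red: 201 × 1/4 = 50.25
  pink: 201 × 2/4 = 100.5
  white: 201 × 1/4 = 50.25
χ² = Σ (O − E)² / E
  red: (35 − 50.25)² / 50.25 = 4.6281
  pink: (110 − 100.5)² / 100.5 = 0.8980
  white: (56 − 50.25)² / 50.25 = 0.6580
χ² = 4.6281 + 0.8980 + 0.6580 = 6.1841 ≈ 6.184

6.184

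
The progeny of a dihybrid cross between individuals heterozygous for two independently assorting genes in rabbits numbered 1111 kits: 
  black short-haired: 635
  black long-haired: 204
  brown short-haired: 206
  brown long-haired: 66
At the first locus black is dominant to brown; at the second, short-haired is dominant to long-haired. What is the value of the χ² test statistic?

0.447

A dihybrid F₂ with independent assortment and complete dominance at both loci gives a 9:3:3:1 phenotypic ratio.
Expected counts for N = 1111 under a 9:3:3:1 ratio (total parts = 16):
  black short-haired: 1111 × 9/16 = 624.9375
  black long-haired: 1111 × 3/16 = 208.3125
  brown short-haired: 1111 × 3/16 = 208.3125
  brown long-haired: 1111 × 1/16 = 69.4375
χ² = Σ (O − E)² / E
  black short-haired: (635 − 624.9375)² / 624.9375 = 0.1620
  black long-haired: (204 − 208.3125)² / 208.3125 = 0.0893
  brown short-haired: (206 − 208.3125)² / 208.3125 = 0.0257
  brown long-haired: (66 − 69.4375)² / 69.4375 = 0.1702
χ² = 0.1620 + 0.0893 + 0.0257 + 0.1702 = 0.4472 ≈ 0.447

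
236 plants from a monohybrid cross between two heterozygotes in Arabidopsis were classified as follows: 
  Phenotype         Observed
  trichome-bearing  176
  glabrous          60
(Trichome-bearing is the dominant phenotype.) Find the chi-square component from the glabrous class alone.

0.017

For a monohybrid cross between heterozygotes with complete dominance, the expected phenotypic ratio is 3:1.
The 3:1 ratio has 4 parts, so with N = 236 the expected counts are:
  trichome-bearing: 236 × 3/4 = 177
  glabrous: 236 × 1/4 = 59
Contribution of glabrous: (60 − 59)² / 59 = 0.0169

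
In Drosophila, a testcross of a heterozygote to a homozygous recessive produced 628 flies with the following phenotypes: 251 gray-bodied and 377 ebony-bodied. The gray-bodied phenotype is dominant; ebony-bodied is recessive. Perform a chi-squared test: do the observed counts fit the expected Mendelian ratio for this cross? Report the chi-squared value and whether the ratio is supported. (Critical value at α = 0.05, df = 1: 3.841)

25.280; not consistent

A testcross of a heterozygote (Aa × aa) gives a 1:1 phenotypic ratio.
The 1:1 ratio has 2 parts, so with N = 628 the expected counts are:
  gray-bodied: 628 × 1/2 = 314
  ebony-bodied: 628 × 1/2 = 314
χ² = Σ (O − E)² / E
  gray-bodied: (251 − 314)² / 314 = 12.6401
  ebony-bodied: (377 − 314)² / 314 = 12.6401
χ² = 12.6401 + 12.6401 = 25.2802 ≈ 25.280
Degrees of freedom = 2 − 1 = 1; critical value at α = 0.05 is 3.841.
Since 25.280 > 3.841, we reject the null hypothesis — the data do not fit the 1:1 ratio.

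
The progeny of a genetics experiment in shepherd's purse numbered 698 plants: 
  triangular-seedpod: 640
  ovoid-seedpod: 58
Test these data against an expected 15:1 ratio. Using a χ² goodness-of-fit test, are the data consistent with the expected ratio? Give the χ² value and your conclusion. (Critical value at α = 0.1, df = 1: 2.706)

Expected counts for N = 698 under a 15:1 ratio (total parts = 16):
  triangular-seedpod: 698 × 15/16 = 654.375
  ovoid-seedpod: 698 × 1/16 = 43.625
χ² = Σ (O − E)² / E
  triangular-seedpod: (640 − 654.375)² / 654.375 = 0.3158
  ovoid-seedpod: (58 − 43.625)² / 43.625 = 4.7367
χ² = 0.3158 + 4.7367 = 5.0525 ≈ 5.053
Degrees of freedom = 2 − 1 = 1; critical value at α = 0.1 is 2.706.
Since 5.053 > 2.706, we reject the null hypothesis — the data do not fit the 15:1 ratio.

5.053; not consistent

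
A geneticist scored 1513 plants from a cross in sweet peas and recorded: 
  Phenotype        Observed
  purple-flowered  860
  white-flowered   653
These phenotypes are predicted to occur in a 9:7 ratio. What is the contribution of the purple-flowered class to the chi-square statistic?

0.094

Expected counts for N = 1513 under a 9:7 ratio (total parts = 16):
  purple-flowered: 1513 × 9/16 = 851.0625
  white-flowered: 1513 × 7/16 = 661.9375
Contribution of purple-flowered: (860 − 851.0625)² / 851.0625 = 0.0939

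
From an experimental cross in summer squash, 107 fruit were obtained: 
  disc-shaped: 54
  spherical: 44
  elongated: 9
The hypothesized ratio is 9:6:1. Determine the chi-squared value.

1.810

Total ratio parts = 16. Expected numbers out of 107:
  disc-shaped: 107 × 9/16 = 60.1875
  spherical: 107 × 6/16 = 40.125
  elongated: 107 × 1/16 = 6.6875
χ² = Σ (O − E)² / E
  disc-shaped: (54 − 60.1875)² / 60.1875 = 0.6361
  spherical: (44 − 40.125)² / 40.125 = 0.3742
  elongated: (9 − 6.6875)² / 6.6875 = 0.7996
χ² = 0.6361 + 0.3742 + 0.7996 = 1.8099 ≈ 1.810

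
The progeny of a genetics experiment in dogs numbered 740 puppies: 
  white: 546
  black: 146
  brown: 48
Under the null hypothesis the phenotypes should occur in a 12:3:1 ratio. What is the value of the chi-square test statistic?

0.591

Under the 12:3:1 hypothesis (Σ ratio = 16, N = 740):
  white: 740 × 12/16 = 555
  black: 740 × 3/16 = 138.75
  brown: 740 × 1/16 = 46.25
χ² = Σ (O − E)² / E
  white: (546 − 555)² / 555 = 0.1459
  black: (146 − 138.75)² / 138.75 = 0.3788
  brown: (48 − 46.25)² / 46.25 = 0.0662
χ² = 0.1459 + 0.3788 + 0.0662 = 0.5909 ≈ 0.591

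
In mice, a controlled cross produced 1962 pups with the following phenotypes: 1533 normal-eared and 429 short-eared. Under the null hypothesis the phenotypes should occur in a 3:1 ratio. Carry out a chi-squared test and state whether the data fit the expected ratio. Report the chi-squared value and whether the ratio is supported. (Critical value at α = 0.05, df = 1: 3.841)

Total ratio parts = 4. Expected numbers out of 1962:
  normal-eared: 1962 × 3/4 = 1471.5
  short-eared: 1962 × 1/4 = 490.5
χ² = Σ (O − E)² / E
  normal-eared: (1533 − 1471.5)² / 1471.5 = 2.5703
  short-eared: (429 − 490.5)² / 490.5 = 7.7110
χ² = 2.5703 + 7.7110 = 10.2813 ≈ 10.281
Degrees of freedom = 2 − 1 = 1; critical value at α = 0.05 is 3.841.
Since 10.281 > 3.841, we reject the null hypothesis — the data do not fit the 3:1 ratio.

10.281; not consistent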